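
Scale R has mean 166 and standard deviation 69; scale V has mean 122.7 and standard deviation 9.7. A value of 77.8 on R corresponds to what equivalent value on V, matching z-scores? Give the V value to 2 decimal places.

z = (77.8 − 166)/69 ≈ -1.2783.
V = 122.7 + z·9.7 = 122.7 + (77.8 − 166)·9.7/69 ≈ 110.30.

V = 110.30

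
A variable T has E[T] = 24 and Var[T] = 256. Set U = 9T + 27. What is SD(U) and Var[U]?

SD(U) = 144, Var[U] = 20736

U = 9T + 27 is linear with a = 9, b = 27.
SD(T) = √256 = 16.
SD(U) = |a|·SD(T) = |9|·16 = 144.
Var[U] = a²·Var[T] = 9²·256 = 20736 (the additive constant 27 does not affect variance).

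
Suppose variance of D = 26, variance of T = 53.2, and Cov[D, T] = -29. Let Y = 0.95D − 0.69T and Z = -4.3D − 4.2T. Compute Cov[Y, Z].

Cov[Y, Z] = 77.6306

By bilinearity, Cov[Y, Z] = ac·variance of D + bd·variance of T + (ad+bc)·Cov[D, T], with a=0.95, b=-0.69, c=-4.3, d=-4.2.
ac·variance of D = 0.95·(-4.3)·26 = -106.21
bd·variance of T = (-0.69)·(-4.2)·53.2 = 154.1736
(ad+bc)·Cov[D, T] = (-1.023)·(-29) = 29.667
Cov[Y, Z] = -106.21 + 154.1736 + 29.667 = 77.6306.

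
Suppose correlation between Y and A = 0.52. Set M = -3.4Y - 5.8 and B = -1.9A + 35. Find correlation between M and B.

correlation between M and B = 0.52

Linear rescalings preserve correlation up to sign; here the slopes -3.4 and -1.9 have the same sign, so correlation between M and B = correlation between Y and A = 0.52.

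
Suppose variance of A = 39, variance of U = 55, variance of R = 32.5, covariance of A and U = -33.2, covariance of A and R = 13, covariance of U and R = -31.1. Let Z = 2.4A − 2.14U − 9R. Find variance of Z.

variance of Z = a²·variance of A + b²·variance of U + c²·variance of R + 2ab·covariance of A and U + 2ac·covariance of A and R + 2bc·covariance of U and R, with a = 2.4, b = -2.14, c = -9.
= 224.64 + 251.878 + 2632.5 + 341.0304 + (-561.6) + (-1197.972)
= 1690.4764.

variance of Z = 1690.4764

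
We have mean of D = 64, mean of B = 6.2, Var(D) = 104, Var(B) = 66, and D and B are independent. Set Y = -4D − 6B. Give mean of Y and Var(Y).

mean of Y = (-4)·mean of D + (-6)·mean of B = (-4)·64 + (-6)·6.2 = -293.2.
Var(Y) = a²·Var(D) + b²·Var(B) + 2ab·Cov[D, B] with a = -4, b = -6.
Independence gives Cov[D, B] = 0.
= (-4)²·104 + (-6)²·66 + 2·(-4)·(-6)·0
= 1664 + 2376 + 0 = 4040.

mean of Y = -293.2, Var(Y) = 4040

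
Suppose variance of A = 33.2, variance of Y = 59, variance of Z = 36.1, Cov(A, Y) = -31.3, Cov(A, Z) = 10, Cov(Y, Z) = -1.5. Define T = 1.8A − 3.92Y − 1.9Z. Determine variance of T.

variance of T = 1495.4682

variance of T = a²·variance of A + b²·variance of Y + c²·variance of Z + 2ab·Cov(A, Y) + 2ac·Cov(A, Z) + 2bc·Cov(Y, Z), with a = 1.8, b = -3.92, c = -1.9.
= 107.568 + 906.6176 + 130.321 + 441.7056 + (-68.4) + (-22.344)
= 1495.4682.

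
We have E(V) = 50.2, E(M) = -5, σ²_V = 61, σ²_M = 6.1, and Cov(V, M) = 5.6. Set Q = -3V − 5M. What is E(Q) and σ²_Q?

E(Q) = -125.6, σ²_Q = 869.5

E(Q) = (-3)·E(V) + (-5)·E(M) = (-3)·50.2 + (-5)·(-5) = -125.6.
σ²_Q = a²·σ²_V + b²·σ²_M + 2ab·Cov(V, M) with a = -3, b = -5.
= (-3)²·61 + (-5)²·6.1 + 2·(-3)·(-5)·5.6
= 549 + 152.5 + 168 = 869.5.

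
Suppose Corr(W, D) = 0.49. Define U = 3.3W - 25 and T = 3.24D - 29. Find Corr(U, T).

Linear rescalings preserve correlation up to sign; here the slopes 3.3 and 3.24 have the same sign, so Corr(U, T) = Corr(W, D) = 0.49.

Corr(U, T) = 0.49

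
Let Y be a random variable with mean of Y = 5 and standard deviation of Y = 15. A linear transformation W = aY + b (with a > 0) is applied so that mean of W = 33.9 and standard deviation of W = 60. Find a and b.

a = 4, b = 13.9

standard deviation of W = a·standard deviation of Y (a > 0), so a = 60/15 = 4.
mean of W = a·mean of Y + b, so b = 33.9 − 4·5 = 13.9.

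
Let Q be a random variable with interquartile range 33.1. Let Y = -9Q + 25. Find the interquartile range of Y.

Under Y = aQ + b, IQR(Y) = |a|·IQR(Q) = |-9|·33.1 = 297.9 (shifts cancel; spread scales by |a|).

IQR(Y) = 297.9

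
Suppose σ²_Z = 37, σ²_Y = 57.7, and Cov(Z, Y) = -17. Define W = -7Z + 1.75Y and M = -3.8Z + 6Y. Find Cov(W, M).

By bilinearity, Cov(W, M) = ac·σ²_Z + bd·σ²_Y + (ad+bc)·Cov(Z, Y), with a=-7, b=1.75, c=-3.8, d=6.
ac·σ²_Z = (-7)·(-3.8)·37 = 984.2
bd·σ²_Y = 1.75·6·57.7 = 605.85
(ad+bc)·Cov(Z, Y) = (-48.65)·(-17) = 827.05
Cov(W, M) = 984.2 + 605.85 + 827.05 = 2417.1.

Cov(W, M) = 2417.1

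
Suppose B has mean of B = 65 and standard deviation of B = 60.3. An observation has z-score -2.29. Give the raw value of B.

B = mean of B + z·standard deviation of B = 65 + (-2.29)·60.3 = -73.087.

B = -73.087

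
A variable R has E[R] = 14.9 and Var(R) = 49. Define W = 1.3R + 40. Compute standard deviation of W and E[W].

standard deviation of W = 9.1, E[W] = 59.37

W = 1.3R + 40 is linear with a = 1.3, b = 40.
standard deviation of R = √49 = 7.
standard deviation of W = |a|·standard deviation of R = |1.3|·7 = 9.1.
E[W] = a·E[R] + b = 1.3·14.9 + 40 = 59.37.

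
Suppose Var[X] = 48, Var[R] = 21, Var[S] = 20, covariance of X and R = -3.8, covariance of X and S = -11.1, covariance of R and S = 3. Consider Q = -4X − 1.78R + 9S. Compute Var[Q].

Var[Q] = 3103.5044

Var[Q] = a²·Var[X] + b²·Var[R] + c²·Var[S] + 2ab·covariance of X and R + 2ac·covariance of X and S + 2bc·covariance of R and S, with a = -4, b = -1.78, c = 9.
= 768 + 66.5364 + 1620 + (-54.112) + 799.2 + (-96.12)
= 3103.5044.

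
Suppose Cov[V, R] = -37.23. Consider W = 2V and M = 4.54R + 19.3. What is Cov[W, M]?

Cov[W, M] = a·c·Cov[V, R] = 2·4.54·(-37.23) = -338.0484. Additive constants drop out.

Cov[W, M] = -338.0484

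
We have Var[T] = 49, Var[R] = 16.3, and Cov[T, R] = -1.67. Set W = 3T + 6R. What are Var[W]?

Var[W] = 967.68

Var[W] = a²·Var[T] + b²·Var[R] + 2ab·Cov[T, R] with a = 3, b = 6.
= 3²·49 + 6²·16.3 + 2·3·6·(-1.67)
= 441 + 586.8 + (-60.12) = 967.68.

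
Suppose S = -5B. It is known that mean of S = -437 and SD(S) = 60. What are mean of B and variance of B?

mean of B = 87.4, variance of B = 144

From S = -5B: mean of S = a·mean of B + b, so mean of B = (mean of S − b)/a = (-437 − 0)/(-5) = 87.4.
variance of S = 60² = 3600.
variance of S = a²·variance of B, so variance of B = 3600/(-5)² = 144.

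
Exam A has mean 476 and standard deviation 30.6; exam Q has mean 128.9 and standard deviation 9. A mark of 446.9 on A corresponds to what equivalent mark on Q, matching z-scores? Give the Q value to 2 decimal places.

Q = 120.34

z = (446.9 − 476)/30.6 ≈ -0.951.
Q = 128.9 + z·9 = 128.9 + (446.9 − 476)·9/30.6 ≈ 120.34.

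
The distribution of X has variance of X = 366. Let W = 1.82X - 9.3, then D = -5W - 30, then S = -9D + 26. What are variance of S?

variance of S = 2454985.26

variance of W = 1.82²·366 = 1212.3384.
variance of D = (-5)²·1212.3384 = 30308.46.
variance of S = (-9)²·30308.46 = 2454985.26.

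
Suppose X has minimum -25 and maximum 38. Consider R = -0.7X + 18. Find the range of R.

Range(R) = 44.1

Range of X = 38 − (-25) = 63.
Range(R) = |a|·Range(X) = |-0.7|·63 = 44.1.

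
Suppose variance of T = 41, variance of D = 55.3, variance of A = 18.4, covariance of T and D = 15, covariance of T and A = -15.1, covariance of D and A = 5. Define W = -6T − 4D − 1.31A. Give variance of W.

variance of W = 2927.40424

variance of W = a²·variance of T + b²·variance of D + c²·variance of A + 2ab·covariance of T and D + 2ac·covariance of T and A + 2bc·covariance of D and A, with a = -6, b = -4, c = -1.31.
= 1476 + 884.8 + 31.57624 + 720 + (-237.372) + 52.4
= 2927.40424.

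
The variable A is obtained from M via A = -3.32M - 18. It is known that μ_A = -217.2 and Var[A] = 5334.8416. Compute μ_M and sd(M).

From A = -3.32M - 18: μ_A = a·μ_M + b, so μ_M = (μ_A − b)/a = (-217.2 − (-18))/(-3.32) = 60.
sd(A) = √5334.8416 = 73.04.
sd(A) = |a|·sd(M), so sd(M) = 73.04/|-3.32| = 22.

μ_M = 60, sd(M) = 22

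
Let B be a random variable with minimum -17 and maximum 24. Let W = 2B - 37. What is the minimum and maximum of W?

min(W) = -71, max(W) = 11

a = 2 > 0, so min(W) = a·min(B)+b = 2·(-17) + (-37) = -71 and max(W) = 2·24 + (-37) = 11.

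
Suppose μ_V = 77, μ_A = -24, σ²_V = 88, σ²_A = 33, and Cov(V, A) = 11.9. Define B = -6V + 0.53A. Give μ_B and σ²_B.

μ_B = -474.72, σ²_B = 3101.5857

μ_B = (-6)·μ_V + 0.53·μ_A = (-6)·77 + 0.53·(-24) = -474.72.
σ²_B = a²·σ²_V + b²·σ²_A + 2ab·Cov(V, A) with a = -6, b = 0.53.
= (-6)²·88 + 0.53²·33 + 2·(-6)·0.53·11.9
= 3168 + 9.2697 + (-75.684) = 3101.5857.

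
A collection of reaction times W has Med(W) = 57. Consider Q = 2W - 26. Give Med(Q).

Med(Q) = 88

A linear map preserves order up to sign, so Med(Q) = a·Med(W) + b = 2·57 + (-26) = 88.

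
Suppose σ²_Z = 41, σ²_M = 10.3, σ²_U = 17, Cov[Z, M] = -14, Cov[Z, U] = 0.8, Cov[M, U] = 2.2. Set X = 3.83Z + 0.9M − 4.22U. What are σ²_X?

σ²_X = a²·σ²_Z + b²·σ²_M + c²·σ²_U + 2ab·Cov[Z, M] + 2ac·Cov[Z, U] + 2bc·Cov[M, U], with a = 3.83, b = 0.9, c = -4.22.
= 601.4249 + 8.343 + 302.7428 + (-96.516) + (-25.86016) + (-16.7112)
= 773.42334.

σ²_X = 773.42334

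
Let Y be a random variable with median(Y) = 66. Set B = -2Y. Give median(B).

A linear map preserves order up to sign, so median(B) = a·median(Y) + b = (-2)·66 = -132.

median(B) = -132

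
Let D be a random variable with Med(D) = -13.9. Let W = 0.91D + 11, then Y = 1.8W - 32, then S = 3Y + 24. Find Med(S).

Med(W) = 0.91·(-13.9) + 11 = -1.649.
Med(Y) = 1.8·(-1.649) + (-32) = -34.9682.
Med(S) = 3·(-34.9682) + 24 = -80.9046.

Med(S) = -80.9046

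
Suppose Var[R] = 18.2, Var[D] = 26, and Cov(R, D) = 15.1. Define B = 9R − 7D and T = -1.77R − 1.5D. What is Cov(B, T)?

By bilinearity, Cov(B, T) = ac·Var[R] + bd·Var[D] + (ad+bc)·Cov(R, D), with a=9, b=-7, c=-1.77, d=-1.5.
ac·Var[R] = 9·(-1.77)·18.2 = -289.926
bd·Var[D] = (-7)·(-1.5)·26 = 273
(ad+bc)·Cov(R, D) = (-1.11)·15.1 = -16.761
Cov(B, T) = -289.926 + 273 + (-16.761) = -33.687.

Cov(B, T) = -33.687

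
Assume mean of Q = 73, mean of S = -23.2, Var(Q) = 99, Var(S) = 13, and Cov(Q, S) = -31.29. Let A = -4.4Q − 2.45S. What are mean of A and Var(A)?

mean of A = -264.36, Var(A) = 1320.0601

mean of A = (-4.4)·mean of Q + (-2.45)·mean of S = (-4.4)·73 + (-2.45)·(-23.2) = -264.36.
Var(A) = a²·Var(Q) + b²·Var(S) + 2ab·Cov(Q, S) with a = -4.4, b = -2.45.
= (-4.4)²·99 + (-2.45)²·13 + 2·(-4.4)·(-2.45)·(-31.29)
= 1916.64 + 78.0325 + (-674.6124) = 1320.0601.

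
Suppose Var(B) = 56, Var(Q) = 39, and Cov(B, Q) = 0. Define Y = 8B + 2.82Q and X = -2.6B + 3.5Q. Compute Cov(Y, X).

By bilinearity, Cov(Y, X) = ac·Var(B) + bd·Var(Q) + (ad+bc)·Cov(B, Q), with a=8, b=2.82, c=-2.6, d=3.5.
ac·Var(B) = 8·(-2.6)·56 = -1164.8
bd·Var(Q) = 2.82·3.5·39 = 384.93
(ad+bc)·Cov(B, Q) = (20.668)·0 = 0
Cov(Y, X) = -1164.8 + 384.93 + 0 = -779.87.

Cov(Y, X) = -779.87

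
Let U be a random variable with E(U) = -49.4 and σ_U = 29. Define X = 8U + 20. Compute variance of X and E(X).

variance of X = 53824, E(X) = -375.2

X = 8U + 20 is linear with a = 8, b = 20.
variance of U = 29² = 841.
variance of X = a²·variance of U = 8²·841 = 53824 (the additive constant 20 does not affect variance).
E(X) = a·E(U) + b = 8·(-49.4) + 20 = -375.2.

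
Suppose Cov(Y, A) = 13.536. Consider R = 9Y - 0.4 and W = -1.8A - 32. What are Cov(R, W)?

Cov(R, W) = -219.2832

Cov(R, W) = a·c·Cov(Y, A) = 9·(-1.8)·13.536 = -219.2832. Additive constants drop out.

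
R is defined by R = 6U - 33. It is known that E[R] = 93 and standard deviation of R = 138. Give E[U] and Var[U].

From R = 6U - 33: E[R] = a·E[U] + b, so E[U] = (E[R] − b)/a = (93 − (-33))/6 = 21.
Var[R] = 138² = 19044.
Var[R] = a²·Var[U], so Var[U] = 19044/6² = 529.

E[U] = 21, Var[U] = 529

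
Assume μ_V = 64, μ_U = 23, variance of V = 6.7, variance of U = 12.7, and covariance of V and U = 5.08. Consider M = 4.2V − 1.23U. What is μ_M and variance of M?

μ_M = 240.51, variance of M = 84.91527

μ_M = 4.2·μ_V + (-1.23)·μ_U = 4.2·64 + (-1.23)·23 = 240.51.
variance of M = a²·variance of V + b²·variance of U + 2ab·covariance of V and U with a = 4.2, b = -1.23.
= 4.2²·6.7 + (-1.23)²·12.7 + 2·4.2·(-1.23)·5.08
= 118.188 + 19.21383 + (-52.48656) = 84.91527.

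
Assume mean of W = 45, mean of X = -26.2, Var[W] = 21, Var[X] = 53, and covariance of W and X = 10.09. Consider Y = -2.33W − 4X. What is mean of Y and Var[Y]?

mean of Y = -0.05, Var[Y] = 1150.0845

mean of Y = (-2.33)·mean of W + (-4)·mean of X = (-2.33)·45 + (-4)·(-26.2) = -0.05.
Var[Y] = a²·Var[W] + b²·Var[X] + 2ab·covariance of W and X with a = -2.33, b = -4.
= (-2.33)²·21 + (-4)²·53 + 2·(-2.33)·(-4)·10.09
= 114.0069 + 848 + 188.0776 = 1150.0845.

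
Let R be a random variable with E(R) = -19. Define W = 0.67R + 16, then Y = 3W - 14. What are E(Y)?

E(W) = 0.67·(-19) + 16 = 3.27.
E(Y) = 3·3.27 + (-14) = -4.19.

E(Y) = -4.19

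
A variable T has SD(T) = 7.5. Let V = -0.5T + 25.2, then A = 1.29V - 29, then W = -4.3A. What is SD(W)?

SD(W) = 20.80125

SD(V) = |-0.5|·7.5 = 3.75.
SD(A) = |1.29|·3.75 = 4.8375.
SD(W) = |-4.3|·4.8375 = 20.80125.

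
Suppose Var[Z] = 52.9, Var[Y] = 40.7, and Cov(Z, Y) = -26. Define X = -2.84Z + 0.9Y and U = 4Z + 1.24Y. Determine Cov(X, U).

By bilinearity, Cov(X, U) = ac·Var[Z] + bd·Var[Y] + (ad+bc)·Cov(Z, Y), with a=-2.84, b=0.9, c=4, d=1.24.
ac·Var[Z] = (-2.84)·4·52.9 = -600.944
bd·Var[Y] = 0.9·1.24·40.7 = 45.4212
(ad+bc)·Cov(Z, Y) = (0.0784)·(-26) = -2.0384
Cov(X, U) = -600.944 + 45.4212 + (-2.0384) = -557.5612.

Cov(X, U) = -557.5612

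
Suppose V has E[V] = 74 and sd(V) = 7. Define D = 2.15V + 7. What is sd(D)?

sd(D) = 15.05

D = 2.15V + 7 is linear with a = 2.15, b = 7.
sd(D) = |a|·sd(V) = |2.15|·7 = 15.05.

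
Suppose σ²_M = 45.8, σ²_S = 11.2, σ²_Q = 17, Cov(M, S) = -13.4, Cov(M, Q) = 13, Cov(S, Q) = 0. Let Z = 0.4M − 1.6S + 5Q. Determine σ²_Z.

σ²_Z = a²·σ²_M + b²·σ²_S + c²·σ²_Q + 2ab·Cov(M, S) + 2ac·Cov(M, Q) + 2bc·Cov(S, Q), with a = 0.4, b = -1.6, c = 5.
= 7.328 + 28.672 + 425 + 17.152 + 52 + 0
= 530.152.

σ²_Z = 530.152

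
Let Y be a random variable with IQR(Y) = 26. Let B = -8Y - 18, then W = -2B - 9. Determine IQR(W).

IQR(W) = 416

IQR(B) = |-8|·26 = 208.
IQR(W) = |-2|·208 = 416.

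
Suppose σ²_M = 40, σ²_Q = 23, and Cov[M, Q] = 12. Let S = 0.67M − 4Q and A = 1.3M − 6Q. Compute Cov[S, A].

By bilinearity, Cov[S, A] = ac·σ²_M + bd·σ²_Q + (ad+bc)·Cov[M, Q], with a=0.67, b=-4, c=1.3, d=-6.
ac·σ²_M = 0.67·1.3·40 = 34.84
bd·σ²_Q = (-4)·(-6)·23 = 552
(ad+bc)·Cov[M, Q] = (-9.22)·12 = -110.64
Cov[S, A] = 34.84 + 552 + (-110.64) = 476.2.

Cov[S, A] = 476.2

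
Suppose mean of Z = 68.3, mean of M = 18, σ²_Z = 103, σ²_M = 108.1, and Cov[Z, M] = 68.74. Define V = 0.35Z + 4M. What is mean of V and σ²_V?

mean of V = 95.905, σ²_V = 1934.6895

mean of V = 0.35·mean of Z + 4·mean of M = 0.35·68.3 + 4·18 = 95.905.
σ²_V = a²·σ²_Z + b²·σ²_M + 2ab·Cov[Z, M] with a = 0.35, b = 4.
= 0.35²·103 + 4²·108.1 + 2·0.35·4·68.74
= 12.6175 + 1729.6 + 192.472 = 1934.6895.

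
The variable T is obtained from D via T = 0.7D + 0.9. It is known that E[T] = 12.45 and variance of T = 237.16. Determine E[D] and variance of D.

From T = 0.7D + 0.9: E[T] = a·E[D] + b, so E[D] = (E[T] − b)/a = (12.45 − 0.9)/0.7 = 16.5.
variance of T = a²·variance of D, so variance of D = 237.16/0.7² = 484.

E[D] = 16.5, variance of D = 484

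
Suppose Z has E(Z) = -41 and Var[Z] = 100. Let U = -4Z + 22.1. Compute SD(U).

U = -4Z + 22.1 is linear with a = -4, b = 22.1.
SD(Z) = √100 = 10.
SD(U) = |a|·SD(Z) = |-4|·10 = 40.

SD(U) = 40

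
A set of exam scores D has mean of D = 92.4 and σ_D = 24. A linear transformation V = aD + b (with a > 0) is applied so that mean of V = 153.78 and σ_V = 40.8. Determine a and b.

σ_V = a·σ_D (a > 0), so a = 40.8/24 = 1.7.
mean of V = a·mean of D + b, so b = 153.78 − 1.7·92.4 = -3.3.

a = 1.7, b = -3.3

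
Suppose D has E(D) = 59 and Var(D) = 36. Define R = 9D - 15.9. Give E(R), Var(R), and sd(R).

E(R) = 515.1, Var(R) = 2916, sd(R) = 54

R = 9D - 15.9 is linear with a = 9, b = -15.9.
E(R) = a·E(D) + b = 9·59 + (-15.9) = 515.1.
Var(R) = a²·Var(D) = 9²·36 = 2916 (the additive constant -15.9 does not affect variance).
sd(D) = √36 = 6.
sd(R) = |a|·sd(D) = |9|·6 = 54.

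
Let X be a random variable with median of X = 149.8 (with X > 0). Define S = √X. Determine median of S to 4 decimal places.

√X is monotone on this domain, so median of S = √(149.8) ≈ 12.2393.

median of S = 12.2393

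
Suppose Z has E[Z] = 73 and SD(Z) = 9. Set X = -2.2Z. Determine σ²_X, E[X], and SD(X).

σ²_X = 392.04, E[X] = -160.6, SD(X) = 19.8

X = -2.2Z is linear with a = -2.2, b = 0.
σ²_Z = 9² = 81.
σ²_X = a²·σ²_Z = (-2.2)²·81 = 392.04.
E[X] = a·E[Z] + b = (-2.2)·73 = -160.6.
SD(X) = |a|·SD(Z) = |-2.2|·9 = 19.8.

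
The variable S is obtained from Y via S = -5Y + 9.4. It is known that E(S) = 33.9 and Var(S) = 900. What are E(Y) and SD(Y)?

From S = -5Y + 9.4: E(S) = a·E(Y) + b, so E(Y) = (E(S) − b)/a = (33.9 − 9.4)/(-5) = -4.9.
SD(S) = √900 = 30.
SD(S) = |a|·SD(Y), so SD(Y) = 30/|-5| = 6.

E(Y) = -4.9, SD(Y) = 6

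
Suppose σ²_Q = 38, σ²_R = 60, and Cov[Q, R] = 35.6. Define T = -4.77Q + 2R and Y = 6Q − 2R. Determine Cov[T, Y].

By bilinearity, Cov[T, Y] = ac·σ²_Q + bd·σ²_R + (ad+bc)·Cov[Q, R], with a=-4.77, b=2, c=6, d=-2.
ac·σ²_Q = (-4.77)·6·38 = -1087.56
bd·σ²_R = 2·(-2)·60 = -240
(ad+bc)·Cov[Q, R] = (21.54)·35.6 = 766.824
Cov[T, Y] = -1087.56 + (-240) + 766.824 = -560.736.

Cov[T, Y] = -560.736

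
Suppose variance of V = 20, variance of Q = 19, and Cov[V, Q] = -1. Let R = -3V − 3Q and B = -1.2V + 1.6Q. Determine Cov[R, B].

By bilinearity, Cov[R, B] = ac·variance of V + bd·variance of Q + (ad+bc)·Cov[V, Q], with a=-3, b=-3, c=-1.2, d=1.6.
ac·variance of V = (-3)·(-1.2)·20 = 72
bd·variance of Q = (-3)·1.6·19 = -91.2
(ad+bc)·Cov[V, Q] = (-1.2)·(-1) = 1.2
Cov[R, B] = 72 + (-91.2) + 1.2 = -18.

Cov[R, B] = -18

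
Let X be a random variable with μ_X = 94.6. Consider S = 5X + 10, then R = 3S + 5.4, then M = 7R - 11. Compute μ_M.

μ_M = 10169.8

μ_S = 5·94.6 + 10 = 483.
μ_R = 3·483 + 5.4 = 1454.4.
μ_M = 7·1454.4 + (-11) = 10169.8.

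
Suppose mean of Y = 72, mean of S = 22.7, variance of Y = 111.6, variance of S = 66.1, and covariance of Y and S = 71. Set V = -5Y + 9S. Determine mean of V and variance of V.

mean of V = (-5)·mean of Y + 9·mean of S = (-5)·72 + 9·22.7 = -155.7.
variance of V = a²·variance of Y + b²·variance of S + 2ab·covariance of Y and S with a = -5, b = 9.
= (-5)²·111.6 + 9²·66.1 + 2·(-5)·9·71
= 2790 + 5354.1 + (-6390) = 1754.1.

mean of V = -155.7, variance of V = 1754.1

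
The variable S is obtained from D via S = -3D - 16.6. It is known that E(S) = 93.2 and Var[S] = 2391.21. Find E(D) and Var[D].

From S = -3D - 16.6: E(S) = a·E(D) + b, so E(D) = (E(S) − b)/a = (93.2 − (-16.6))/(-3) = -36.6.
Var[S] = a²·Var[D], so Var[D] = 2391.21/(-3)² = 265.69.

E(D) = -36.6, Var[D] = 265.69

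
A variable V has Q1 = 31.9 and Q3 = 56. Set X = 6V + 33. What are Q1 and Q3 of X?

a = 6 > 0: Q1(X) = a·Q1(V)+b = 224.4, Q3(X) = a·Q3(V)+b = 369.

Q1(X) = 224.4, Q3(X) = 369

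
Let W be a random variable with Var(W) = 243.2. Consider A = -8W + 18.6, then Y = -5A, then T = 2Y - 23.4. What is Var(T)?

Var(T) = 1556480

Var(A) = (-8)²·243.2 = 15564.8.
Var(Y) = (-5)²·15564.8 = 389120.
Var(T) = 2²·389120 = 1556480.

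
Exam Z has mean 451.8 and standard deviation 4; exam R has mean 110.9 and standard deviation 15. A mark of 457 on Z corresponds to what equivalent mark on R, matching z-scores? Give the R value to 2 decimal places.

z = (457 − 451.8)/4 = 1.3.
R = 110.9 + z·15 = 110.9 + (457 − 451.8)·15/4 = 130.40.

R = 130.40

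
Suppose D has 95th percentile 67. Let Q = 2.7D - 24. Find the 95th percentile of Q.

95th percentile of Q = 156.9

Since a = 2.7 > 0 the transformation is increasing, so the 95th percentile of Q = a·(P_{95} of D) + b = 2.7·67 + (-24) = 156.9.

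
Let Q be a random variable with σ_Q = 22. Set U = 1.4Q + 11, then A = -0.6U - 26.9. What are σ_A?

σ_U = |1.4|·22 = 30.8.
σ_A = |-0.6|·30.8 = 18.48.

σ_A = 18.48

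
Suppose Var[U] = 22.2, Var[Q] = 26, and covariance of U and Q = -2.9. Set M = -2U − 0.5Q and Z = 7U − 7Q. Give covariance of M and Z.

covariance of M and Z = -250.25

By bilinearity, covariance of M and Z = ac·Var[U] + bd·Var[Q] + (ad+bc)·covariance of U and Q, with a=-2, b=-0.5, c=7, d=-7.
ac·Var[U] = (-2)·7·22.2 = -310.8
bd·Var[Q] = (-0.5)·(-7)·26 = 91
(ad+bc)·covariance of U and Q = (10.5)·(-2.9) = -30.45
covariance of M and Z = -310.8 + 91 + (-30.45) = -250.25.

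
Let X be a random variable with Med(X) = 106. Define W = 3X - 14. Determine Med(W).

Med(W) = 304

A linear map preserves order up to sign, so Med(W) = a·Med(X) + b = 3·106 + (-14) = 304.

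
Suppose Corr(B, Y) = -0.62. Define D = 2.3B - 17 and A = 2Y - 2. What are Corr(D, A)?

Corr(D, A) = -0.62

Linear rescalings preserve correlation up to sign; here the slopes 2.3 and 2 have the same sign, so Corr(D, A) = Corr(B, Y) = -0.62.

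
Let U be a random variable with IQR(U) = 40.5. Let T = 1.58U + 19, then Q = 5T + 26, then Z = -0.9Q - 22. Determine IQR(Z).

IQR(Z) = 287.955

IQR(T) = |1.58|·40.5 = 63.99.
IQR(Q) = |5|·63.99 = 319.95.
IQR(Z) = |-0.9|·319.95 = 287.955.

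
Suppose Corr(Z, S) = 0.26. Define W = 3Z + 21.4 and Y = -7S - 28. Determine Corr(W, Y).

Corr(W, Y) = -0.26

Linear rescalings preserve |correlation|; the slopes 3 and -7 have opposite signs, so the correlation flips sign: Corr(W, Y) = −Corr(Z, S) = -0.26.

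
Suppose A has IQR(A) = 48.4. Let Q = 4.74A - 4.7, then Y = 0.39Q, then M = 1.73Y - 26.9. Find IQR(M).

IQR(Q) = |4.74|·48.4 = 229.416.
IQR(Y) = |0.39|·229.416 = 89.47224.
IQR(M) = |1.73|·89.47224 = 154.7869752.

IQR(M) = 154.7869752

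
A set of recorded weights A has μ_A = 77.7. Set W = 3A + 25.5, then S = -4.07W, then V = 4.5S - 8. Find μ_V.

μ_W = 3·77.7 + 25.5 = 258.6.
μ_S = (-4.07)·258.6 = -1052.502.
μ_V = 4.5·(-1052.502) + (-8) = -4744.259.

μ_V = -4744.259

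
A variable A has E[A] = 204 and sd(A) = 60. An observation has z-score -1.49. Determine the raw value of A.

A = E[A] + z·sd(A) = 204 + (-1.49)·60 = 114.6.

A = 114.6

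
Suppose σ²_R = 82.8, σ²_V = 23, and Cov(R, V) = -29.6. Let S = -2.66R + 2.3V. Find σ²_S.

σ²_S = a²·σ²_R + b²·σ²_V + 2ab·Cov(R, V) with a = -2.66, b = 2.3.
= (-2.66)²·82.8 + 2.3²·23 + 2·(-2.66)·2.3·(-29.6)
= 585.85968 + 121.67 + 362.1856 = 1069.71528.

σ²_S = 1069.71528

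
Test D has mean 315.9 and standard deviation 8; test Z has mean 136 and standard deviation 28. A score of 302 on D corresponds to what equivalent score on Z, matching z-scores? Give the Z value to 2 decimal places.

z = (302 − 315.9)/8 = -1.7375.
Z = 136 + z·28 = 136 + (302 − 315.9)·28/8 = 87.35.

Z = 87.35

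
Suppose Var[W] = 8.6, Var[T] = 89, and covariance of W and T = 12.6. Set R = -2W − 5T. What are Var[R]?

Var[R] = 2511.4

Var[R] = a²·Var[W] + b²·Var[T] + 2ab·covariance of W and T with a = -2, b = -5.
= (-2)²·8.6 + (-5)²·89 + 2·(-2)·(-5)·12.6
= 34.4 + 2225 + 252 = 2511.4.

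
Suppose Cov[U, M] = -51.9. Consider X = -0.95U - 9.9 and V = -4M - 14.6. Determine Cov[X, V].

Cov[X, V] = -197.22

Cov[X, V] = a·c·Cov[U, M] = (-0.95)·(-4)·(-51.9) = -197.22. Additive constants drop out.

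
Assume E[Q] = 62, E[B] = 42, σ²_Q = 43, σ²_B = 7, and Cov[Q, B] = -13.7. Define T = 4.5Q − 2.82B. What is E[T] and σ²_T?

E[T] = 4.5·E[Q] + (-2.82)·E[B] = 4.5·62 + (-2.82)·42 = 160.56.
σ²_T = a²·σ²_Q + b²·σ²_B + 2ab·Cov[Q, B] with a = 4.5, b = -2.82.
= 4.5²·43 + (-2.82)²·7 + 2·4.5·(-2.82)·(-13.7)
= 870.75 + 55.6668 + 347.706 = 1274.1228.

E[T] = 160.56, σ²_T = 1274.1228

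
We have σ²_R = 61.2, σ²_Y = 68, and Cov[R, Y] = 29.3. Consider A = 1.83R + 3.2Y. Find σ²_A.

σ²_A = a²·σ²_R + b²·σ²_Y + 2ab·Cov[R, Y] with a = 1.83, b = 3.2.
= 1.83²·61.2 + 3.2²·68 + 2·1.83·3.2·29.3
= 204.95268 + 696.32 + 343.1616 = 1244.43428.

σ²_A = 1244.43428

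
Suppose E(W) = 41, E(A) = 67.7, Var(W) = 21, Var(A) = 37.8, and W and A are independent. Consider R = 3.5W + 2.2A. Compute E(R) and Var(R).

E(R) = 3.5·E(W) + 2.2·E(A) = 3.5·41 + 2.2·67.7 = 292.44.
Var(R) = a²·Var(W) + b²·Var(A) + 2ab·Cov(W, A) with a = 3.5, b = 2.2.
Independence gives Cov(W, A) = 0.
= 3.5²·21 + 2.2²·37.8 + 2·3.5·2.2·0
= 257.25 + 182.952 + 0 = 440.202.

E(R) = 292.44, Var(R) = 440.202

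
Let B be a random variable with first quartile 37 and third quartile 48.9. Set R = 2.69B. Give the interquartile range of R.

IQR of B = Q3 − Q1 = 48.9 − 37 = 11.9.
Under R = aB + b, IQR(R) = |a|·IQR(B) = |2.69|·11.9 = 32.011 (shifts cancel; spread scales by |a|).

IQR(R) = 32.011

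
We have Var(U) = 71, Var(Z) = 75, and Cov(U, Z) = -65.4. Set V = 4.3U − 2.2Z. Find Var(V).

Var(V) = a²·Var(U) + b²·Var(Z) + 2ab·Cov(U, Z) with a = 4.3, b = -2.2.
= 4.3²·71 + (-2.2)²·75 + 2·4.3·(-2.2)·(-65.4)
= 1312.79 + 363 + 1237.368 = 2913.158.

Var(V) = 2913.158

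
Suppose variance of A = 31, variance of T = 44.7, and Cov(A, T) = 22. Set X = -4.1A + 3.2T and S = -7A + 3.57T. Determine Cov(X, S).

Cov(X, S) = 585.5388

By bilinearity, Cov(X, S) = ac·variance of A + bd·variance of T + (ad+bc)·Cov(A, T), with a=-4.1, b=3.2, c=-7, d=3.57.
ac·variance of A = (-4.1)·(-7)·31 = 889.7
bd·variance of T = 3.2·3.57·44.7 = 510.6528
(ad+bc)·Cov(A, T) = (-37.037)·22 = -814.814
Cov(X, S) = 889.7 + 510.6528 + (-814.814) = 585.5388.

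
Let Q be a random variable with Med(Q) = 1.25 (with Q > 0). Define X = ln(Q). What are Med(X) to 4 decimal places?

ln(Q) is monotone on this domain, so Med(X) = ln(1.25) ≈ 0.2231.

Med(X) = 0.2231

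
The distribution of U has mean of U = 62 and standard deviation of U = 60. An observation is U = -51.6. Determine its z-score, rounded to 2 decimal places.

z = -1.89

z = (U − mean of U) / standard deviation of U = (-51.6 − 62) / 60 ≈ -1.89.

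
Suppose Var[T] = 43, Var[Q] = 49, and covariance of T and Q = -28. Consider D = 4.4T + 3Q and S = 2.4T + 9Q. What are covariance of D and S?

By bilinearity, covariance of D and S = ac·Var[T] + bd·Var[Q] + (ad+bc)·covariance of T and Q, with a=4.4, b=3, c=2.4, d=9.
ac·Var[T] = 4.4·2.4·43 = 454.08
bd·Var[Q] = 3·9·49 = 1323
(ad+bc)·covariance of T and Q = (46.8)·(-28) = -1310.4
covariance of D and S = 454.08 + 1323 + (-1310.4) = 466.68.

covariance of D and S = 466.68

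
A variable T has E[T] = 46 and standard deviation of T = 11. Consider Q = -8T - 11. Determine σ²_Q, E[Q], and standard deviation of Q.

Q = -8T - 11 is linear with a = -8, b = -11.
σ²_T = 11² = 121.
σ²_Q = a²·σ²_T = (-8)²·121 = 7744 (the additive constant -11 does not affect variance).
E[Q] = a·E[T] + b = (-8)·46 + (-11) = -379.
standard deviation of Q = |a|·standard deviation of T = |-8|·11 = 88.

σ²_Q = 7744, E[Q] = -379, standard deviation of Q = 88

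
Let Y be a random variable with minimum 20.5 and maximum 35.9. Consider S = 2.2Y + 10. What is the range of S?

Range(S) = 33.88

Range of Y = 35.9 − 20.5 = 15.4.
Range(S) = |a|·Range(Y) = |2.2|·15.4 = 33.88.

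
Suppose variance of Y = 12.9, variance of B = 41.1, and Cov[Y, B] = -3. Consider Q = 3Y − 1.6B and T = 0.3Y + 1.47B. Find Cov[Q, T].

Cov[Q, T] = -96.8472

By bilinearity, Cov[Q, T] = ac·variance of Y + bd·variance of B + (ad+bc)·Cov[Y, B], with a=3, b=-1.6, c=0.3, d=1.47.
ac·variance of Y = 3·0.3·12.9 = 11.61
bd·variance of B = (-1.6)·1.47·41.1 = -96.6672
(ad+bc)·Cov[Y, B] = (3.93)·(-3) = -11.79
Cov[Q, T] = 11.61 + (-96.6672) + (-11.79) = -96.8472.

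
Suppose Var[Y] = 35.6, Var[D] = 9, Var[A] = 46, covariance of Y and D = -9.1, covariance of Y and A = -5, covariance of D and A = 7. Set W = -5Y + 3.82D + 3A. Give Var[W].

Var[W] = 2093.3916

Var[W] = a²·Var[Y] + b²·Var[D] + c²·Var[A] + 2ab·covariance of Y and D + 2ac·covariance of Y and A + 2bc·covariance of D and A, with a = -5, b = 3.82, c = 3.
= 890 + 131.3316 + 414 + 347.62 + 150 + 160.44
= 2093.3916.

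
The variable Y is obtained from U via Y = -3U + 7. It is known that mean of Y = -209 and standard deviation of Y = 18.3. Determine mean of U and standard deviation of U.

From Y = -3U + 7: mean of Y = a·mean of U + b, so mean of U = (mean of Y − b)/a = (-209 − 7)/(-3) = 72.
standard deviation of Y = |a|·standard deviation of U, so standard deviation of U = 18.3/|-3| = 6.1.

mean of U = 72, standard deviation of U = 6.1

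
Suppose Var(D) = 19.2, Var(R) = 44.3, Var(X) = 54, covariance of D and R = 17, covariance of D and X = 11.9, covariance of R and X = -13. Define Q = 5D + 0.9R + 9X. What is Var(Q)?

Var(Q) = 5903.283

Var(Q) = a²·Var(D) + b²·Var(R) + c²·Var(X) + 2ab·covariance of D and R + 2ac·covariance of D and X + 2bc·covariance of R and X, with a = 5, b = 0.9, c = 9.
= 480 + 35.883 + 4374 + 153 + 1071 + (-210.6)
= 5903.283.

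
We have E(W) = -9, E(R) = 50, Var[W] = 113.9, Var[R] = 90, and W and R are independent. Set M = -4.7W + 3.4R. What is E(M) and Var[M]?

E(M) = 212.3, Var[M] = 3556.451

E(M) = (-4.7)·E(W) + 3.4·E(R) = (-4.7)·(-9) + 3.4·50 = 212.3.
Var[M] = a²·Var[W] + b²·Var[R] + 2ab·covariance of W and R with a = -4.7, b = 3.4.
Independence gives covariance of W and R = 0.
= (-4.7)²·113.9 + 3.4²·90 + 2·(-4.7)·3.4·0
= 2516.051 + 1040.4 + 0 = 3556.451.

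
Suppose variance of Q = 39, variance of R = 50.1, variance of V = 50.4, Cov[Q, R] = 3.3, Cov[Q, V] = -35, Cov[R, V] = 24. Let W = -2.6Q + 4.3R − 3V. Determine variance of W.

variance of W = a²·variance of Q + b²·variance of R + c²·variance of V + 2ab·Cov[Q, R] + 2ac·Cov[Q, V] + 2bc·Cov[R, V], with a = -2.6, b = 4.3, c = -3.
= 263.64 + 926.349 + 453.6 + (-73.788) + (-546) + (-619.2)
= 404.601.

variance of W = 404.601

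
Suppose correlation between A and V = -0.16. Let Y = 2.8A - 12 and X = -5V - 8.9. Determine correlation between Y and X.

Linear rescalings preserve |correlation|; the slopes 2.8 and -5 have opposite signs, so the correlation flips sign: correlation between Y and X = −correlation between A and V = 0.16.

correlation between Y and X = 0.16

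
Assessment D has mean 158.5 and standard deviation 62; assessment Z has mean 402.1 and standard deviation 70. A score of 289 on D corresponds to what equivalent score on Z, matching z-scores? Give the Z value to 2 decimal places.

z = (289 − 158.5)/62 ≈ 2.1048.
Z = 402.1 + z·70 = 402.1 + (289 − 158.5)·70/62 ≈ 549.44.

Z = 549.44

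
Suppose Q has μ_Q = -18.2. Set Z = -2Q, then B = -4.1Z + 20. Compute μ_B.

μ_Z = (-2)·(-18.2) = 36.4.
μ_B = (-4.1)·36.4 + 20 = -129.24.

μ_B = -129.24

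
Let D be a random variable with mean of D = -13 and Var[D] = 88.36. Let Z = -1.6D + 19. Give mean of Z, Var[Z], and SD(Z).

mean of Z = 39.8, Var[Z] = 226.2016, SD(Z) = 15.04

Z = -1.6D + 19 is linear with a = -1.6, b = 19.
mean of Z = a·mean of D + b = (-1.6)·(-13) + 19 = 39.8.
Var[Z] = a²·Var[D] = (-1.6)²·88.36 = 226.2016 (the additive constant 19 does not affect variance).
SD(D) = √88.36 = 9.4.
SD(Z) = |a|·SD(D) = |-1.6|·9.4 = 15.04.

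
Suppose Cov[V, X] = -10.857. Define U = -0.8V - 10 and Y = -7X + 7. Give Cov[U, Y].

Cov[U, Y] = a·c·Cov[V, X] = (-0.8)·(-7)·(-10.857) = -60.7992. Additive constants drop out.

Cov[U, Y] = -60.7992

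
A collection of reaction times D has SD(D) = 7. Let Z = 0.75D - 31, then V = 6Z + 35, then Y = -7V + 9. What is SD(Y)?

SD(Z) = |0.75|·7 = 5.25.
SD(V) = |6|·5.25 = 31.5.
SD(Y) = |-7|·31.5 = 220.5.

SD(Y) = 220.5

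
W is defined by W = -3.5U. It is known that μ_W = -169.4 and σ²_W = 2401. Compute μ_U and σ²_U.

μ_U = 48.4, σ²_U = 196

From W = -3.5U: μ_W = a·μ_U + b, so μ_U = (μ_W − b)/a = (-169.4 − 0)/(-3.5) = 48.4.
σ²_W = a²·σ²_U, so σ²_U = 2401/(-3.5)² = 196.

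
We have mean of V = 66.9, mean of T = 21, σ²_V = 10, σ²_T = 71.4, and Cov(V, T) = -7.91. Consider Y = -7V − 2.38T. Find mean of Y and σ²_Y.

mean of Y = (-7)·mean of V + (-2.38)·mean of T = (-7)·66.9 + (-2.38)·21 = -518.28.
σ²_Y = a²·σ²_V + b²·σ²_T + 2ab·Cov(V, T) with a = -7, b = -2.38.
= (-7)²·10 + (-2.38)²·71.4 + 2·(-7)·(-2.38)·(-7.91)
= 490 + 404.43816 + (-263.5612) = 630.87696.

mean of Y = -518.28, σ²_Y = 630.87696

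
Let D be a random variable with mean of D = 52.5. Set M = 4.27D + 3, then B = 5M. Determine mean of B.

mean of B = 1135.875

mean of M = 4.27·52.5 + 3 = 227.175.
mean of B = 5·227.175 = 1135.875.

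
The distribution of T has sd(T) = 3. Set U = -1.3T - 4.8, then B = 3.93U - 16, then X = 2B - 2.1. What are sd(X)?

sd(X) = 30.654

sd(U) = |-1.3|·3 = 3.9.
sd(B) = |3.93|·3.9 = 15.327.
sd(X) = |2|·15.327 = 30.654.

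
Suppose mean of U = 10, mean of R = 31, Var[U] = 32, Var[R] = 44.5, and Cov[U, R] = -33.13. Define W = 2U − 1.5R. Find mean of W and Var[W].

mean of W = -26.5, Var[W] = 426.905

mean of W = 2·mean of U + (-1.5)·mean of R = 2·10 + (-1.5)·31 = -26.5.
Var[W] = a²·Var[U] + b²·Var[R] + 2ab·Cov[U, R] with a = 2, b = -1.5.
= 2²·32 + (-1.5)²·44.5 + 2·2·(-1.5)·(-33.13)
= 128 + 100.125 + 198.78 = 426.905.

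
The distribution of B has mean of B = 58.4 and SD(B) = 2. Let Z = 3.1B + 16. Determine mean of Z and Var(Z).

Z = 3.1B + 16 is linear with a = 3.1, b = 16.
mean of Z = a·mean of B + b = 3.1·58.4 + 16 = 197.04.
Var(B) = 2² = 4.
Var(Z) = a²·Var(B) = 3.1²·4 = 38.44 (the additive constant 16 does not affect variance).

mean of Z = 197.04, Var(Z) = 38.44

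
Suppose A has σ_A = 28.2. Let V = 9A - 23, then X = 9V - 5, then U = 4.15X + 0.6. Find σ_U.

σ_V = |9|·28.2 = 253.8.
σ_X = |9|·253.8 = 2284.2.
σ_U = |4.15|·2284.2 = 9479.43.

σ_U = 9479.43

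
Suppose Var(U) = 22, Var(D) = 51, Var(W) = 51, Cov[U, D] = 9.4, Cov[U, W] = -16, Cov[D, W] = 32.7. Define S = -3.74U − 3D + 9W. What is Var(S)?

Var(S) = a²·Var(U) + b²·Var(D) + c²·Var(W) + 2ab·Cov[U, D] + 2ac·Cov[U, W] + 2bc·Cov[D, W], with a = -3.74, b = -3, c = 9.
= 307.7272 + 459 + 4131 + 210.936 + 1077.12 + (-1765.8)
= 4419.9832.

Var(S) = 4419.9832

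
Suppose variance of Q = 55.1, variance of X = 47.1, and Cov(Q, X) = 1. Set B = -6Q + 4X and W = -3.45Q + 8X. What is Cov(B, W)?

By bilinearity, Cov(B, W) = ac·variance of Q + bd·variance of X + (ad+bc)·Cov(Q, X), with a=-6, b=4, c=-3.45, d=8.
ac·variance of Q = (-6)·(-3.45)·55.1 = 1140.57
bd·variance of X = 4·8·47.1 = 1507.2
(ad+bc)·Cov(Q, X) = (-61.8)·1 = -61.8
Cov(B, W) = 1140.57 + 1507.2 + (-61.8) = 2585.97.

Cov(B, W) = 2585.97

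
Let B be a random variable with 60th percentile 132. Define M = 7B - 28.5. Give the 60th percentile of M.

60th percentile of M = 895.5

Since a = 7 > 0 the transformation is increasing, so the 60th percentile of M = a·(P_{60} of B) + b = 7·132 + (-28.5) = 895.5.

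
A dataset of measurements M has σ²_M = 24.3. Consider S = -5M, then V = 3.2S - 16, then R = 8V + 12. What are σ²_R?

σ²_R = 398131.2

σ²_S = (-5)²·24.3 = 607.5.
σ²_V = 3.2²·607.5 = 6220.8.
σ²_R = 8²·6220.8 = 398131.2.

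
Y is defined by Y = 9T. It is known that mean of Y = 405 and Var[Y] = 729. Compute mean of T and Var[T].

From Y = 9T: mean of Y = a·mean of T + b, so mean of T = (mean of Y − b)/a = (405 − 0)/9 = 45.
Var[Y] = a²·Var[T], so Var[T] = 729/9² = 9.

mean of T = 45, Var[T] = 9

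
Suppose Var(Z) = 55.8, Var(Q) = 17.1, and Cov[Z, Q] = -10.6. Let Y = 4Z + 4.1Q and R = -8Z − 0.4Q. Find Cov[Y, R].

Cov[Y, R] = -1449.004

By bilinearity, Cov[Y, R] = ac·Var(Z) + bd·Var(Q) + (ad+bc)·Cov[Z, Q], with a=4, b=4.1, c=-8, d=-0.4.
ac·Var(Z) = 4·(-8)·55.8 = -1785.6
bd·Var(Q) = 4.1·(-0.4)·17.1 = -28.044
(ad+bc)·Cov[Z, Q] = (-34.4)·(-10.6) = 364.64
Cov[Y, R] = -1785.6 + (-28.044) + 364.64 = -1449.004.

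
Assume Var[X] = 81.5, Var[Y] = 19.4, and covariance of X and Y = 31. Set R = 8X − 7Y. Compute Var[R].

Var[R] = a²·Var[X] + b²·Var[Y] + 2ab·covariance of X and Y with a = 8, b = -7.
= 8²·81.5 + (-7)²·19.4 + 2·8·(-7)·31
= 5216 + 950.6 + (-3472) = 2694.6.

Var[R] = 2694.6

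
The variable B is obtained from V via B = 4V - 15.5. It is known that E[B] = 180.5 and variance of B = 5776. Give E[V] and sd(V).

E[V] = 49, sd(V) = 19

From B = 4V - 15.5: E[B] = a·E[V] + b, so E[V] = (E[B] − b)/a = (180.5 − (-15.5))/4 = 49.
sd(B) = √5776 = 76.
sd(B) = |a|·sd(V), so sd(V) = 76/|4| = 19.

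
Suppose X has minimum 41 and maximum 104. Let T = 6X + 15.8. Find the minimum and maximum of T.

a = 6 > 0, so min(T) = a·min(X)+b = 6·41 + 15.8 = 261.8 and max(T) = 6·104 + 15.8 = 639.8.

min(T) = 261.8, max(T) = 639.8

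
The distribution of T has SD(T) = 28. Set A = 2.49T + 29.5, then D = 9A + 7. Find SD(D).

SD(D) = 627.48

SD(A) = |2.49|·28 = 69.72.
SD(D) = |9|·69.72 = 627.48.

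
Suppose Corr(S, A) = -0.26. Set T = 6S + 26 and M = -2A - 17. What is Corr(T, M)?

Linear rescalings preserve |correlation|; the slopes 6 and -2 have opposite signs, so the correlation flips sign: Corr(T, M) = −Corr(S, A) = 0.26.

Corr(T, M) = 0.26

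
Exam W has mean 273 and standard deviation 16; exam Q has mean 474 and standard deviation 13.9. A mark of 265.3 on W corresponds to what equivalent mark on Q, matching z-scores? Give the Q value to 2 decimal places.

Q = 467.31

z = (265.3 − 273)/16 ≈ -0.4813.
Q = 474 + z·13.9 = 474 + (265.3 − 273)·13.9/16 ≈ 467.31.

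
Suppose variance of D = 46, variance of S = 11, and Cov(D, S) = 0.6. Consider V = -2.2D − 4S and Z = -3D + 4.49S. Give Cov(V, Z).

By bilinearity, Cov(V, Z) = ac·variance of D + bd·variance of S + (ad+bc)·Cov(D, S), with a=-2.2, b=-4, c=-3, d=4.49.
ac·variance of D = (-2.2)·(-3)·46 = 303.6
bd·variance of S = (-4)·4.49·11 = -197.56
(ad+bc)·Cov(D, S) = (2.122)·0.6 = 1.2732
Cov(V, Z) = 303.6 + (-197.56) + 1.2732 = 107.3132.

Cov(V, Z) = 107.3132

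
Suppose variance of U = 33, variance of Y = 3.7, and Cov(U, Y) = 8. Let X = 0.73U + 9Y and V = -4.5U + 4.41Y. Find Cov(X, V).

Cov(X, V) = -259.7976

By bilinearity, Cov(X, V) = ac·variance of U + bd·variance of Y + (ad+bc)·Cov(U, Y), with a=0.73, b=9, c=-4.5, d=4.41.
ac·variance of U = 0.73·(-4.5)·33 = -108.405
bd·variance of Y = 9·4.41·3.7 = 146.853
(ad+bc)·Cov(U, Y) = (-37.2807)·8 = -298.2456
Cov(X, V) = -108.405 + 146.853 + (-298.2456) = -259.7976.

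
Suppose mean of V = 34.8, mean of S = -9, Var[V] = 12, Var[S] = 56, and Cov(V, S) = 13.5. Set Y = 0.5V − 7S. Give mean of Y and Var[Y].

mean of Y = 80.4, Var[Y] = 2652.5

mean of Y = 0.5·mean of V + (-7)·mean of S = 0.5·34.8 + (-7)·(-9) = 80.4.
Var[Y] = a²·Var[V] + b²·Var[S] + 2ab·Cov(V, S) with a = 0.5, b = -7.
= 0.5²·12 + (-7)²·56 + 2·0.5·(-7)·13.5
= 3 + 2744 + (-94.5) = 2652.5.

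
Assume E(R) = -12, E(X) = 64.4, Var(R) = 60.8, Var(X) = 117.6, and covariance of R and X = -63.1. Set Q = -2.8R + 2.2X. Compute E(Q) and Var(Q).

E(Q) = 175.28, Var(Q) = 1823.248

E(Q) = (-2.8)·E(R) + 2.2·E(X) = (-2.8)·(-12) + 2.2·64.4 = 175.28.
Var(Q) = a²·Var(R) + b²·Var(X) + 2ab·covariance of R and X with a = -2.8, b = 2.2.
= (-2.8)²·60.8 + 2.2²·117.6 + 2·(-2.8)·2.2·(-63.1)
= 476.672 + 569.184 + 777.392 = 1823.248.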